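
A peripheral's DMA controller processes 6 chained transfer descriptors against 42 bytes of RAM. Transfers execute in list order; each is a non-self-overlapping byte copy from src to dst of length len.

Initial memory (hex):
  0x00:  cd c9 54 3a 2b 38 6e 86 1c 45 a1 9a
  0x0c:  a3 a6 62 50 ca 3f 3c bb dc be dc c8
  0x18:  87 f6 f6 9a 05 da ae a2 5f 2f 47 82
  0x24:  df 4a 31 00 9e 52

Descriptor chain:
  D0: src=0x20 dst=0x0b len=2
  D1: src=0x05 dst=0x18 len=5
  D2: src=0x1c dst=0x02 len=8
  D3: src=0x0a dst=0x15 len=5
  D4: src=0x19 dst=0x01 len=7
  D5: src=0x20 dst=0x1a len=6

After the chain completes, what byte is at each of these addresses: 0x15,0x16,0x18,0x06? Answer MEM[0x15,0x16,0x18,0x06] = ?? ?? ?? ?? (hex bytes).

MEM[0x15,0x16,0x18,0x06] = a1 5f a6 ae

#0 dst[0x0b+2] := {0x5f,0x2f}
#1 dst[0x18+5] := {0x38,0x6e,0x86,0x1c,0x45}
#2 dst[0x02+8] := {0x45,0xda,0xae,0xa2,0x5f,0x2f,0x47,0x82}
#3 dst[0x15+5] := {0xa1,0x5f,0x2f,0xa6,0x62}
#4 dst[0x01+7] := {0x62,0x86,0x1c,0x45,0xda,0xae,0xa2}
#5 dst[0x1a+6] := {0x5f,0x2f,0x47,0x82,0xdf,0x4a}
query mem[0x15]=0xa1, mem[0x16]=0x5f, mem[0x18]=0xa6, mem[0x06]=0xae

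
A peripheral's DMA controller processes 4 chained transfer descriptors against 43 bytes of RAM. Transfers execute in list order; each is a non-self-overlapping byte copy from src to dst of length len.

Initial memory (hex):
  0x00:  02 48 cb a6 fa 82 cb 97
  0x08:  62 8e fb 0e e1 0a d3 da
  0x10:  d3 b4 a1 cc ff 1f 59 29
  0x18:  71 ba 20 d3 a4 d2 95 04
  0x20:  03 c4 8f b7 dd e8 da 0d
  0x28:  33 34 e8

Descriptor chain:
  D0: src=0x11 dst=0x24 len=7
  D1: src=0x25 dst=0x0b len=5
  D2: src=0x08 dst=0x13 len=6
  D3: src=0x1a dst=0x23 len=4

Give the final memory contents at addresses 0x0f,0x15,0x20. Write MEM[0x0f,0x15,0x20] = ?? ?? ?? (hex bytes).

D0: mem[0x24..0x2a] <- [b4 a1 cc ff 1f 59 29]
D1: mem[0x0b..0x0f] <- [a1 cc ff 1f 59]
D2: mem[0x13..0x18] <- [62 8e fb a1 cc ff]
D3: mem[0x23..0x26] <- [20 d3 a4 d2]
query mem[0x0f]=0x59, mem[0x15]=0xfb, mem[0x20]=0x03

MEM[0x0f,0x15,0x20] = 59 fb 03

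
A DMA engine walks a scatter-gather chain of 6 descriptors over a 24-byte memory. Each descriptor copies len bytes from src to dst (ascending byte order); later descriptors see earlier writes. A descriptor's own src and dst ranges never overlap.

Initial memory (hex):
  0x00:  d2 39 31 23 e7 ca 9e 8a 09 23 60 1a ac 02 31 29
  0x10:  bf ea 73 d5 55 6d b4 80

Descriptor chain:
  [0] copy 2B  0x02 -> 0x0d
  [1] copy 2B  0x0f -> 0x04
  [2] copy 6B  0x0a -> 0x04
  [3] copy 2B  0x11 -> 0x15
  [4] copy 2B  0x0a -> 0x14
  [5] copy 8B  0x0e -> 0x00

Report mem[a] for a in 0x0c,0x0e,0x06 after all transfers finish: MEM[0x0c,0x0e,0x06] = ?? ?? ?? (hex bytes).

MEM[0x0c,0x0e,0x06] = ac 23 60

[0] 0x02->0x0d len=2 : 31 23
[1] 0x0f->0x04 len=2 : 29 bf
[2] 0x0a->0x04 len=6 : 60 1a ac 31 23 29
[3] 0x11->0x15 len=2 : ea 73
[4] 0x0a->0x14 len=2 : 60 1a
[5] 0x0e->0x00 len=8 : 23 29 bf ea 73 d5 60 1a
query mem[0x0c]=0xac, mem[0x0e]=0x23, mem[0x06]=0x60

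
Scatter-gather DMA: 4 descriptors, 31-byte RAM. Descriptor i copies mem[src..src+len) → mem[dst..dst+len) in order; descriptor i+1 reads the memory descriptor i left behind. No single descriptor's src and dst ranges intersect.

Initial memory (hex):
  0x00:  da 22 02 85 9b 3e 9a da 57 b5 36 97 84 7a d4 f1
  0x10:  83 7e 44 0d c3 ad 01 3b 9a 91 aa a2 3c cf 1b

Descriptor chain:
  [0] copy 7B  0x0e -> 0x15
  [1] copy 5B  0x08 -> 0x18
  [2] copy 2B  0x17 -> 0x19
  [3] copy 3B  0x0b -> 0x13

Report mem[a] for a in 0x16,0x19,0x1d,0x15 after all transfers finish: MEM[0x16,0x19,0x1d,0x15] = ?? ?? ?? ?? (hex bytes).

#0 dst[0x15+7] := {0xd4,0xf1,0x83,0x7e,0x44,0x0d,0xc3}
#1 dst[0x18+5] := {0x57,0xb5,0x36,0x97,0x84}
#2 dst[0x19+2] := {0x83,0x57}
#3 dst[0x13+3] := {0x97,0x84,0x7a}
query mem[0x16]=0xf1, mem[0x19]=0x83, mem[0x1d]=0xcf, mem[0x15]=0x7a

MEM[0x16,0x19,0x1d,0x15] = f1 83 cf 7a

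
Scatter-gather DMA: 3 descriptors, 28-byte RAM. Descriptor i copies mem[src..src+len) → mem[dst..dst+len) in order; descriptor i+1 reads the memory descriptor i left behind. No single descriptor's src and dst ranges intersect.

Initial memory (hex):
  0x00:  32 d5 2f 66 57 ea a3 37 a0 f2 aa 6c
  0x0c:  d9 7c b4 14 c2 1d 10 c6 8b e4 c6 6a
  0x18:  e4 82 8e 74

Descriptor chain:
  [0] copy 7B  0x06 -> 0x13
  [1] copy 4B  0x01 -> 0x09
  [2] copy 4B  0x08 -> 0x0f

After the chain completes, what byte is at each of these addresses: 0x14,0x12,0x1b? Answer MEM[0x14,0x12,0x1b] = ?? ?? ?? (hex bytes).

  after D0: wrote 7B at 0x13 = a337a0f2aa6cd9
  after D1: wrote 4B at 0x09 = d52f6657
  after D2: wrote 4B at 0x0f = a0d52f66
query mem[0x14]=0x37, mem[0x12]=0x66, mem[0x1b]=0x74

MEM[0x14,0x12,0x1b] = 37 66 74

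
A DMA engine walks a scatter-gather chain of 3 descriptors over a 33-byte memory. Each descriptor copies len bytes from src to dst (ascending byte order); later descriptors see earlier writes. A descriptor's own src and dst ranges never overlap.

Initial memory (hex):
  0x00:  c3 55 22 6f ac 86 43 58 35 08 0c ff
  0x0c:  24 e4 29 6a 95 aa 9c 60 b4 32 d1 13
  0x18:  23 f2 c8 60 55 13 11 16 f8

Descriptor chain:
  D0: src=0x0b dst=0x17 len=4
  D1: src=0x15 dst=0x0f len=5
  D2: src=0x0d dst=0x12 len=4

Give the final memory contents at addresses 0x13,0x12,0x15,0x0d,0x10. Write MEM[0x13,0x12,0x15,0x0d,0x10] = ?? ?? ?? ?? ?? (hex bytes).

#0 dst[0x17+4] := {0xff,0x24,0xe4,0x29}
#1 dst[0x0f+5] := {0x32,0xd1,0xff,0x24,0xe4}
#2 dst[0x12+4] := {0xe4,0x29,0x32,0xd1}
query mem[0x13]=0x29, mem[0x12]=0xe4, mem[0x15]=0xd1, mem[0x0d]=0xe4, mem[0x10]=0xd1

MEM[0x13,0x12,0x15,0x0d,0x10] = 29 e4 d1 e4 d1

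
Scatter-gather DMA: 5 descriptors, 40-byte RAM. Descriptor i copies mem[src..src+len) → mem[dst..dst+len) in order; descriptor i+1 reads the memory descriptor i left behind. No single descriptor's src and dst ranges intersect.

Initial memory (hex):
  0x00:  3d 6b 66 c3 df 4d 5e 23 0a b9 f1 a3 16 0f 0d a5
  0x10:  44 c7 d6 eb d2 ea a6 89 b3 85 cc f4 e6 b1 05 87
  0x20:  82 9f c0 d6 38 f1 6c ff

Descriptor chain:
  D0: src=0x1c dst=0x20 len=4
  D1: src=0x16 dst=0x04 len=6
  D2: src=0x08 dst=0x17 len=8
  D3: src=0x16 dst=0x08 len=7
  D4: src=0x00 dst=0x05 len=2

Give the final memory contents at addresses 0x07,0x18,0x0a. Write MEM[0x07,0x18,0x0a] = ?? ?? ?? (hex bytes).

MEM[0x07,0x18,0x0a] = 85 f4 f4

[0] 0x1c->0x20 len=4 : e6 b1 05 87
[1] 0x16->0x04 len=6 : a6 89 b3 85 cc f4
[2] 0x08->0x17 len=8 : cc f4 f1 a3 16 0f 0d a5
[3] 0x16->0x08 len=7 : a6 cc f4 f1 a3 16 0f
[4] 0x00->0x05 len=2 : 3d 6b
query mem[0x07]=0x85, mem[0x18]=0xf4, mem[0x0a]=0xf4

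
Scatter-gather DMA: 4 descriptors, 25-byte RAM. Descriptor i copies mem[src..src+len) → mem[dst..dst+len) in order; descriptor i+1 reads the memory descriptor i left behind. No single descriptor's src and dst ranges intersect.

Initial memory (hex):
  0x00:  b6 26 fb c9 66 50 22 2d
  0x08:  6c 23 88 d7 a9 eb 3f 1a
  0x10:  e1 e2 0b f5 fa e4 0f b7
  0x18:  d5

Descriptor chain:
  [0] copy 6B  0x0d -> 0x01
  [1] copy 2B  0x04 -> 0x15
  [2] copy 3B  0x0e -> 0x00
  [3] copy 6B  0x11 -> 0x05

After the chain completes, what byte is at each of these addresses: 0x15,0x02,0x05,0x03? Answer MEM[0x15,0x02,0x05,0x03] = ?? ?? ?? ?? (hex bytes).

  after D0: wrote 6B at 0x01 = eb3f1ae1e20b
  after D1: wrote 2B at 0x15 = e1e2
  after D2: wrote 3B at 0x00 = 3f1ae1
  after D3: wrote 6B at 0x05 = e20bf5fae1e2
query mem[0x15]=0xe1, mem[0x02]=0xe1, mem[0x05]=0xe2, mem[0x03]=0x1a

MEM[0x15,0x02,0x05,0x03] = e1 e1 e2 1a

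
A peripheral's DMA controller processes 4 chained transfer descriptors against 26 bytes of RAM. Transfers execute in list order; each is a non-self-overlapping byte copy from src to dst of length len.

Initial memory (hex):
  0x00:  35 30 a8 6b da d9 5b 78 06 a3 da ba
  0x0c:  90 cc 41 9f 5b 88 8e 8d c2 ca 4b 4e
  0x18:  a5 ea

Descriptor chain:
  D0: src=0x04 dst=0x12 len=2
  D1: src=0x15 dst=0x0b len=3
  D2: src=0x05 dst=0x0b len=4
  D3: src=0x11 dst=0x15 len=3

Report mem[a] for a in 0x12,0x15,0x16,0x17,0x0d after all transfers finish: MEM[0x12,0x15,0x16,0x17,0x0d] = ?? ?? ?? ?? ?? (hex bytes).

  after D0: wrote 2B at 0x12 = dad9
  after D1: wrote 3B at 0x0b = ca4b4e
  after D2: wrote 4B at 0x0b = d95b7806
  after D3: wrote 3B at 0x15 = 88dad9
query mem[0x12]=0xda, mem[0x15]=0x88, mem[0x16]=0xda, mem[0x17]=0xd9, mem[0x0d]=0x78

MEM[0x12,0x15,0x16,0x17,0x0d] = da 88 da d9 78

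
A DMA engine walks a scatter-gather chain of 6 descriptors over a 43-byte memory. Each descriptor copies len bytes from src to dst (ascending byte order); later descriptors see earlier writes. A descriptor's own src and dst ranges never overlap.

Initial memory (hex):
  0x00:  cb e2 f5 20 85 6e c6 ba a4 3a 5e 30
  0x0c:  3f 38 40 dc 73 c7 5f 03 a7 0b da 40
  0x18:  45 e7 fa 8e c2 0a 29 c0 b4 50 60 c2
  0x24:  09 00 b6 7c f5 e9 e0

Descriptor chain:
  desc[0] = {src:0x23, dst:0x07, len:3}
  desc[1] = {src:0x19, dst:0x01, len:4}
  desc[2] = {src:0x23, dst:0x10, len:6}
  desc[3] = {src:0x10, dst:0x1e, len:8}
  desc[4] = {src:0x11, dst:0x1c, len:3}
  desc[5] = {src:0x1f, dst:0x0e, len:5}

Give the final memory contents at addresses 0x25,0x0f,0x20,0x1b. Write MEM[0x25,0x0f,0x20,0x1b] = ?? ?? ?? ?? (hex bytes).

MEM[0x25,0x0f,0x20,0x1b] = 40 00 00 8e

#0 dst[0x07+3] := {0xc2,0x09,0x00}
#1 dst[0x01+4] := {0xe7,0xfa,0x8e,0xc2}
#2 dst[0x10+6] := {0xc2,0x09,0x00,0xb6,0x7c,0xf5}
#3 dst[0x1e+8] := {0xc2,0x09,0x00,0xb6,0x7c,0xf5,0xda,0x40}
#4 dst[0x1c+3] := {0x09,0x00,0xb6}
#5 dst[0x0e+5] := {0x09,0x00,0xb6,0x7c,0xf5}
query mem[0x25]=0x40, mem[0x0f]=0x00, mem[0x20]=0x00, mem[0x1b]=0x8e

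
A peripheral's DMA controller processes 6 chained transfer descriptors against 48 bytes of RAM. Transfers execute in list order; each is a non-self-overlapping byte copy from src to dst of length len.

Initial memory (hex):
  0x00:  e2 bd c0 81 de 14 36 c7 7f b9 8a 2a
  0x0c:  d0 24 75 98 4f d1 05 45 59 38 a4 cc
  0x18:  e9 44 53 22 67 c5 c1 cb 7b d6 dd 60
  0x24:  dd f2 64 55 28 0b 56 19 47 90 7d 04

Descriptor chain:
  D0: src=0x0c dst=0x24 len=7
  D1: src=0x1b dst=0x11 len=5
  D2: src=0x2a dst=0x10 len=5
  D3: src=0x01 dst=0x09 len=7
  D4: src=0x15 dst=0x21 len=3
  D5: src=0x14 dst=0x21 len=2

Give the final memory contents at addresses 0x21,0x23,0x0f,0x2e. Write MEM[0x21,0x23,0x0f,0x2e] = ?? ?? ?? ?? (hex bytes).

MEM[0x21,0x23,0x0f,0x2e] = 7d cc c7 7d

[0] 0x0c->0x24 len=7 : d0 24 75 98 4f d1 05
[1] 0x1b->0x11 len=5 : 22 67 c5 c1 cb
[2] 0x2a->0x10 len=5 : 05 19 47 90 7d
[3] 0x01->0x09 len=7 : bd c0 81 de 14 36 c7
[4] 0x15->0x21 len=3 : cb a4 cc
[5] 0x14->0x21 len=2 : 7d cb
query mem[0x21]=0x7d, mem[0x23]=0xcc, mem[0x0f]=0xc7, mem[0x2e]=0x7d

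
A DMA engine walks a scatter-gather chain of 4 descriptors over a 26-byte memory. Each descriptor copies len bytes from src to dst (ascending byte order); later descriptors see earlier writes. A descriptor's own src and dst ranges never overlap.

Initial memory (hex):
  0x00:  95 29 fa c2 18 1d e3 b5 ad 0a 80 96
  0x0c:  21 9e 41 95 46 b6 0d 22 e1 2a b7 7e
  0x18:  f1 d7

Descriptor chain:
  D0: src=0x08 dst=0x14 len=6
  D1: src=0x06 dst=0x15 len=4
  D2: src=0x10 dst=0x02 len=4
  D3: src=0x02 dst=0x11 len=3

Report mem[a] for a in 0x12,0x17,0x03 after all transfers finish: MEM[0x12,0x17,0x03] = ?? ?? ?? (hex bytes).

MEM[0x12,0x17,0x03] = b6 ad b6

[0] 0x08->0x14 len=6 : ad 0a 80 96 21 9e
[1] 0x06->0x15 len=4 : e3 b5 ad 0a
[2] 0x10->0x02 len=4 : 46 b6 0d 22
[3] 0x02->0x11 len=3 : 46 b6 0d
query mem[0x12]=0xb6, mem[0x17]=0xad, mem[0x03]=0xb6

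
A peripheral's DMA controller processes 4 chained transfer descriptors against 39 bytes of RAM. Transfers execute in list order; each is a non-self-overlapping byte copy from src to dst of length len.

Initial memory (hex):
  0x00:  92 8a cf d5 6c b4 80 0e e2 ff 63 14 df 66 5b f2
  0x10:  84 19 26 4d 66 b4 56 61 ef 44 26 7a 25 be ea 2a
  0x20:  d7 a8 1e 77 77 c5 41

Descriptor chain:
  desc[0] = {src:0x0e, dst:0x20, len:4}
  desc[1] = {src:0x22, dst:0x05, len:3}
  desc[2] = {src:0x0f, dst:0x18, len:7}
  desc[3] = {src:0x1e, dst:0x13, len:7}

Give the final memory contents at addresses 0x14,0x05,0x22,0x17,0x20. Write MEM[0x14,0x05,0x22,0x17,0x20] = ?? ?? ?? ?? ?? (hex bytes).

MEM[0x14,0x05,0x22,0x17,0x20] = 2a 84 84 84 5b

[0] 0x0e->0x20 len=4 : 5b f2 84 19
[1] 0x22->0x05 len=3 : 84 19 77
[2] 0x0f->0x18 len=7 : f2 84 19 26 4d 66 b4
[3] 0x1e->0x13 len=7 : b4 2a 5b f2 84 19 77
query mem[0x14]=0x2a, mem[0x05]=0x84, mem[0x22]=0x84, mem[0x17]=0x84, mem[0x20]=0x5b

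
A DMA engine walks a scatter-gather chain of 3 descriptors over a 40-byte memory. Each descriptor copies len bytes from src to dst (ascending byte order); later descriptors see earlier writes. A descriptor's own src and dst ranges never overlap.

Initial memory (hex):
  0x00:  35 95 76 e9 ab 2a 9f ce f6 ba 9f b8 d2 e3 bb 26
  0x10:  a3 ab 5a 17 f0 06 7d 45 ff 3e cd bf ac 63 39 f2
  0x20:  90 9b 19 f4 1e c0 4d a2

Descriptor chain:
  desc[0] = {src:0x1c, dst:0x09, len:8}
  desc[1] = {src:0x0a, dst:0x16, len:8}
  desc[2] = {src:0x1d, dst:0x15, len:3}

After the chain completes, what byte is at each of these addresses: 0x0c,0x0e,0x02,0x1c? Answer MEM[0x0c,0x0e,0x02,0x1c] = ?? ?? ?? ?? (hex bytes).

MEM[0x0c,0x0e,0x02,0x1c] = f2 9b 76 f4

D0: mem[0x09..0x10] <- [ac 63 39 f2 90 9b 19 f4]
D1: mem[0x16..0x1d] <- [63 39 f2 90 9b 19 f4 ab]
D2: mem[0x15..0x17] <- [ab 39 f2]
query mem[0x0c]=0xf2, mem[0x0e]=0x9b, mem[0x02]=0x76, mem[0x1c]=0xf4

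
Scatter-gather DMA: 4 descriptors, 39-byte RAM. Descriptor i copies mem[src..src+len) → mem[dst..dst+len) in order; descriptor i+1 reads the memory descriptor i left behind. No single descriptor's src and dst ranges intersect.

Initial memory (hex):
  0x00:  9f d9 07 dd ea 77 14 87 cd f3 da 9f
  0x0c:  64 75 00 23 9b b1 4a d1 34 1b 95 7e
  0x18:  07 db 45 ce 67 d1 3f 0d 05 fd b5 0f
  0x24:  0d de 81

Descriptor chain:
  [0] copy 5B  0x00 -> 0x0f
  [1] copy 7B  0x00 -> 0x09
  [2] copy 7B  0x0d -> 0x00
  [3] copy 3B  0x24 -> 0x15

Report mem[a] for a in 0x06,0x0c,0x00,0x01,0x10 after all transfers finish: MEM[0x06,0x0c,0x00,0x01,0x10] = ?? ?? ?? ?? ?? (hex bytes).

MEM[0x06,0x0c,0x00,0x01,0x10] = ea dd ea 77 d9

[0] 0x00->0x0f len=5 : 9f d9 07 dd ea
[1] 0x00->0x09 len=7 : 9f d9 07 dd ea 77 14
[2] 0x0d->0x00 len=7 : ea 77 14 d9 07 dd ea
[3] 0x24->0x15 len=3 : 0d de 81
query mem[0x06]=0xea, mem[0x0c]=0xdd, mem[0x00]=0xea, mem[0x01]=0x77, mem[0x10]=0xd9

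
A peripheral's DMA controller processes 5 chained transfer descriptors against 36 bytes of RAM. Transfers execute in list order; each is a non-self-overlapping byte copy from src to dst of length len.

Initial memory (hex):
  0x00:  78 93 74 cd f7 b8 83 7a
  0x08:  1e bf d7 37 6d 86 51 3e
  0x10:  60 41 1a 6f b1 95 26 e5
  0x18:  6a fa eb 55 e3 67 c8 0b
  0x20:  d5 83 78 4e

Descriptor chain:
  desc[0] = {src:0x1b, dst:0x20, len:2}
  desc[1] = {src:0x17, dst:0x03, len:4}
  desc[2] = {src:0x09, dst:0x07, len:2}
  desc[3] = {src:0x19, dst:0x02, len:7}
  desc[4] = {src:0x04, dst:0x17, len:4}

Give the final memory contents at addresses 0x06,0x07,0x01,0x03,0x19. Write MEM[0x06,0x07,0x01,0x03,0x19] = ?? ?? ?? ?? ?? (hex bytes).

MEM[0x06,0x07,0x01,0x03,0x19] = 67 c8 93 eb 67

#0 dst[0x20+2] := {0x55,0xe3}
#1 dst[0x03+4] := {0xe5,0x6a,0xfa,0xeb}
#2 dst[0x07+2] := {0xbf,0xd7}
#3 dst[0x02+7] := {0xfa,0xeb,0x55,0xe3,0x67,0xc8,0x0b}
#4 dst[0x17+4] := {0x55,0xe3,0x67,0xc8}
query mem[0x06]=0x67, mem[0x07]=0xc8, mem[0x01]=0x93, mem[0x03]=0xeb, mem[0x19]=0x67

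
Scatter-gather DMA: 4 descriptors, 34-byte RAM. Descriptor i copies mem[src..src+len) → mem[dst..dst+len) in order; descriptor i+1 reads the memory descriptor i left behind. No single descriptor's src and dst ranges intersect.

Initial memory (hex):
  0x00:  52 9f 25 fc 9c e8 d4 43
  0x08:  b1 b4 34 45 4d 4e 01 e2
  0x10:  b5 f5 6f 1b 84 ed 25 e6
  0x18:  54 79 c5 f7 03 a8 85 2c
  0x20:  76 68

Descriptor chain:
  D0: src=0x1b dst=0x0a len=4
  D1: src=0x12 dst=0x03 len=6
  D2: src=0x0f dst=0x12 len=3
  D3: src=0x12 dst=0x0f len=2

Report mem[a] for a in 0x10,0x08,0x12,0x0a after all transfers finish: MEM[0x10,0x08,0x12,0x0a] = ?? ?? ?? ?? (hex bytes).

#0 dst[0x0a+4] := {0xf7,0x03,0xa8,0x85}
#1 dst[0x03+6] := {0x6f,0x1b,0x84,0xed,0x25,0xe6}
#2 dst[0x12+3] := {0xe2,0xb5,0xf5}
#3 dst[0x0f+2] := {0xe2,0xb5}
query mem[0x10]=0xb5, mem[0x08]=0xe6, mem[0x12]=0xe2, mem[0x0a]=0xf7

MEM[0x10,0x08,0x12,0x0a] = b5 e6 e2 f7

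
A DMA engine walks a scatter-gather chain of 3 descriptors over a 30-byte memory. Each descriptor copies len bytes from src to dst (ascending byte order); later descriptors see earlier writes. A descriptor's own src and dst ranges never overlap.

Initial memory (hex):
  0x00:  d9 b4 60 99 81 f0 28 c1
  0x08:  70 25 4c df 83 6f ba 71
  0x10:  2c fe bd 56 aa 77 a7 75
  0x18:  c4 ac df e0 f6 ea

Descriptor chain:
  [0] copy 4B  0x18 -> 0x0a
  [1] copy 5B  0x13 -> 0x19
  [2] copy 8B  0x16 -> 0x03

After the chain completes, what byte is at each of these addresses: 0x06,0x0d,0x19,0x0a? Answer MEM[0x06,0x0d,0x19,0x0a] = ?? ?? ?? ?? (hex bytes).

MEM[0x06,0x0d,0x19,0x0a] = 56 e0 56 75

[0] 0x18->0x0a len=4 : c4 ac df e0
[1] 0x13->0x19 len=5 : 56 aa 77 a7 75
[2] 0x16->0x03 len=8 : a7 75 c4 56 aa 77 a7 75
query mem[0x06]=0x56, mem[0x0d]=0xe0, mem[0x19]=0x56, mem[0x0a]=0x75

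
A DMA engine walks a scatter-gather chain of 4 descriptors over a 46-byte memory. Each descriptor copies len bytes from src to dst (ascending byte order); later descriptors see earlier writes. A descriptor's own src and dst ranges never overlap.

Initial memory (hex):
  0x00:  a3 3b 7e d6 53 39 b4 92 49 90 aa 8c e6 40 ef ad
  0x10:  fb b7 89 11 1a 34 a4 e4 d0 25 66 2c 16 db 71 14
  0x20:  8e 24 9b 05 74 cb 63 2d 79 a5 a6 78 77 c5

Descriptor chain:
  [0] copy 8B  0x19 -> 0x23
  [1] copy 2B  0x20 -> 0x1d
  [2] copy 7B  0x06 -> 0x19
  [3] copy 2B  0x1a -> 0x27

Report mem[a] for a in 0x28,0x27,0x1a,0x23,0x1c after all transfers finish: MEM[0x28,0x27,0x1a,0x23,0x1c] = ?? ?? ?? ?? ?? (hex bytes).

#0 dst[0x23+8] := {0x25,0x66,0x2c,0x16,0xdb,0x71,0x14,0x8e}
#1 dst[0x1d+2] := {0x8e,0x24}
#2 dst[0x19+7] := {0xb4,0x92,0x49,0x90,0xaa,0x8c,0xe6}
#3 dst[0x27+2] := {0x92,0x49}
query mem[0x28]=0x49, mem[0x27]=0x92, mem[0x1a]=0x92, mem[0x23]=0x25, mem[0x1c]=0x90

MEM[0x28,0x27,0x1a,0x23,0x1c] = 49 92 92 25 90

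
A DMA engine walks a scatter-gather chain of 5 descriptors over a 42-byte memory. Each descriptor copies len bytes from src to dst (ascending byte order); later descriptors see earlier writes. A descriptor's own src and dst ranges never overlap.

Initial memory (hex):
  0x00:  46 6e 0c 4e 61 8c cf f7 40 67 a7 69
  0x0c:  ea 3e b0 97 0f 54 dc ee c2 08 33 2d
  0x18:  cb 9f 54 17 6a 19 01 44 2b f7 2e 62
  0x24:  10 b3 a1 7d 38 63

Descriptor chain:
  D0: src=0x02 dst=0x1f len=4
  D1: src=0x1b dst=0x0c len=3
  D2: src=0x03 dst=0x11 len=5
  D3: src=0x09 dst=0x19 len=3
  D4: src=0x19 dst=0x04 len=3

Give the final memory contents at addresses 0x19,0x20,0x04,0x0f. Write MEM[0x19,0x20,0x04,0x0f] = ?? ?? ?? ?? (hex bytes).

MEM[0x19,0x20,0x04,0x0f] = 67 4e 67 97

  after D0: wrote 4B at 0x1f = 0c4e618c
  after D1: wrote 3B at 0x0c = 176a19
  after D2: wrote 5B at 0x11 = 4e618ccff7
  after D3: wrote 3B at 0x19 = 67a769
  after D4: wrote 3B at 0x04 = 67a769
query mem[0x19]=0x67, mem[0x20]=0x4e, mem[0x04]=0x67, mem[0x0f]=0x97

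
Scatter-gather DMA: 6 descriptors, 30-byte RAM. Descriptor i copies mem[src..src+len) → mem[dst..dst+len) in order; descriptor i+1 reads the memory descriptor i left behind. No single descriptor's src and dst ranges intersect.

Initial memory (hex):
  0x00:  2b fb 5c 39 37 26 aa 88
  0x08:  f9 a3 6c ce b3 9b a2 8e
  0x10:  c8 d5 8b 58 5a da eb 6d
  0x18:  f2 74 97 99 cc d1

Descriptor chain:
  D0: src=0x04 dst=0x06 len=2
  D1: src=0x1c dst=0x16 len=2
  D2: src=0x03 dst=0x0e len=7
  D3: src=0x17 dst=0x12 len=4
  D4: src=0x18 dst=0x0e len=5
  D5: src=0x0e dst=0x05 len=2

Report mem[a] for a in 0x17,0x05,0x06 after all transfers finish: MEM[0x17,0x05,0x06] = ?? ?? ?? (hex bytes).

MEM[0x17,0x05,0x06] = d1 f2 74

[0] 0x04->0x06 len=2 : 37 26
[1] 0x1c->0x16 len=2 : cc d1
[2] 0x03->0x0e len=7 : 39 37 26 37 26 f9 a3
[3] 0x17->0x12 len=4 : d1 f2 74 97
[4] 0x18->0x0e len=5 : f2 74 97 99 cc
[5] 0x0e->0x05 len=2 : f2 74
query mem[0x17]=0xd1, mem[0x05]=0xf2, mem[0x06]=0x74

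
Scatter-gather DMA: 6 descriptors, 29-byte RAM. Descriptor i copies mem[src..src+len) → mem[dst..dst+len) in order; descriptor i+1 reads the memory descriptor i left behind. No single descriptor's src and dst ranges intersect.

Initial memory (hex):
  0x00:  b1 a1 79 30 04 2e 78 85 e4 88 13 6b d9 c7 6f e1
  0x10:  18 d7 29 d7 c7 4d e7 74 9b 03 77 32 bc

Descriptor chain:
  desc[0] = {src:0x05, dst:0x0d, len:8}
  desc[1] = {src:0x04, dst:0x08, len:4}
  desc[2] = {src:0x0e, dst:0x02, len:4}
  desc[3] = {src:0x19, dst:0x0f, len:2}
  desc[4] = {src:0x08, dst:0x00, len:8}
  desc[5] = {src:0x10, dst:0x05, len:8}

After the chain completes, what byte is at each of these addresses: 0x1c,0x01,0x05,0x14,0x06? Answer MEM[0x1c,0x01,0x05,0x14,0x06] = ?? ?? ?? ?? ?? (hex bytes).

MEM[0x1c,0x01,0x05,0x14,0x06] = bc 2e 77 d9 88

  after D0: wrote 8B at 0x0d = 2e7885e488136bd9
  after D1: wrote 4B at 0x08 = 042e7885
  after D2: wrote 4B at 0x02 = 7885e488
  after D3: wrote 2B at 0x0f = 0377
  after D4: wrote 8B at 0x00 = 042e7885d92e7803
  after D5: wrote 8B at 0x05 = 7788136bd94de774
query mem[0x1c]=0xbc, mem[0x01]=0x2e, mem[0x05]=0x77, mem[0x14]=0xd9, mem[0x06]=0x88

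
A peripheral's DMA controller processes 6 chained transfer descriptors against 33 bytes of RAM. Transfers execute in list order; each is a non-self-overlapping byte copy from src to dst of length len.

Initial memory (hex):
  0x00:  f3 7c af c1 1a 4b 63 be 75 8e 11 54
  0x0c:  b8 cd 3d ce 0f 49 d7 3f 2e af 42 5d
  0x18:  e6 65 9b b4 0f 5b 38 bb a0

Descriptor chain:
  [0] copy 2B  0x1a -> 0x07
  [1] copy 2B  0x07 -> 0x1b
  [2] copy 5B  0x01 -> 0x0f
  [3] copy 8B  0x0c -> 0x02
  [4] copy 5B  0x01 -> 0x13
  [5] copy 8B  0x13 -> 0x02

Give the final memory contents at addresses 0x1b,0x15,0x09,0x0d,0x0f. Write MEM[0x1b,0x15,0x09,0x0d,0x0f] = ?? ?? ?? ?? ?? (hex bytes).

[0] 0x1a->0x07 len=2 : 9b b4
[1] 0x07->0x1b len=2 : 9b b4
[2] 0x01->0x0f len=5 : 7c af c1 1a 4b
[3] 0x0c->0x02 len=8 : b8 cd 3d 7c af c1 1a 4b
[4] 0x01->0x13 len=5 : 7c b8 cd 3d 7c
[5] 0x13->0x02 len=8 : 7c b8 cd 3d 7c e6 65 9b
query mem[0x1b]=0x9b, mem[0x15]=0xcd, mem[0x09]=0x9b, mem[0x0d]=0xcd, mem[0x0f]=0x7c

MEM[0x1b,0x15,0x09,0x0d,0x0f] = 9b cd 9b cd 7c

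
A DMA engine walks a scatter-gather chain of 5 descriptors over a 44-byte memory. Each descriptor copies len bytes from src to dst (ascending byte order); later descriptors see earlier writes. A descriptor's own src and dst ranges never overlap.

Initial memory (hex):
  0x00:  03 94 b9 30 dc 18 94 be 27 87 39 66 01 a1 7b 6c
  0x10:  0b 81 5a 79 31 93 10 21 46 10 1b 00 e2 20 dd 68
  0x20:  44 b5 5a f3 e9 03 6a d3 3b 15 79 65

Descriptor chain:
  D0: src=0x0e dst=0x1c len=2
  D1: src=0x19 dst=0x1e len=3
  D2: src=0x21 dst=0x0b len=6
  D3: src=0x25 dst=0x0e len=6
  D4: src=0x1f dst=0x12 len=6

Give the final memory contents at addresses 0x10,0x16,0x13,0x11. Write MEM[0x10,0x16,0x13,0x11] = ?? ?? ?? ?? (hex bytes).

MEM[0x10,0x16,0x13,0x11] = d3 f3 00 3b

  after D0: wrote 2B at 0x1c = 7b6c
  after D1: wrote 3B at 0x1e = 101b00
  after D2: wrote 6B at 0x0b = b55af3e9036a
  after D3: wrote 6B at 0x0e = 036ad33b1579
  after D4: wrote 6B at 0x12 = 1b00b55af3e9
query mem[0x10]=0xd3, mem[0x16]=0xf3, mem[0x13]=0x00, mem[0x11]=0x3b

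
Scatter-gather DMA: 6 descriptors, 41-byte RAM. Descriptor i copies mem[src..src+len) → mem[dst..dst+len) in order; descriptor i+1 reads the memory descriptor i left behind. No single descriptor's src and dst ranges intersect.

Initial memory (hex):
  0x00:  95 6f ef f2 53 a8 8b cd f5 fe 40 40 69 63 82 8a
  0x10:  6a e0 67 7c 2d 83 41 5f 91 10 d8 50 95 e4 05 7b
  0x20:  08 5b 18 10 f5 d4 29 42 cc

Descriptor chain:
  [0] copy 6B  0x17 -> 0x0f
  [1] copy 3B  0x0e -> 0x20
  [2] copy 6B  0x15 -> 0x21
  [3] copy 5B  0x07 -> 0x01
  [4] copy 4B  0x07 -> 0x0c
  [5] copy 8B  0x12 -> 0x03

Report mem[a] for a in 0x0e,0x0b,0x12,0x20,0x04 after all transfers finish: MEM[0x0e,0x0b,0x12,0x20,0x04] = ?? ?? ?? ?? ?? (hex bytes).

  after D0: wrote 6B at 0x0f = 5f9110d85095
  after D1: wrote 3B at 0x20 = 825f91
  after D2: wrote 6B at 0x21 = 83415f9110d8
  after D3: wrote 5B at 0x01 = cdf5fe4040
  after D4: wrote 4B at 0x0c = cdf5fe40
  after D5: wrote 8B at 0x03 = d8509583415f9110
query mem[0x0e]=0xfe, mem[0x0b]=0x40, mem[0x12]=0xd8, mem[0x20]=0x82, mem[0x04]=0x50

MEM[0x0e,0x0b,0x12,0x20,0x04] = fe 40 d8 82 50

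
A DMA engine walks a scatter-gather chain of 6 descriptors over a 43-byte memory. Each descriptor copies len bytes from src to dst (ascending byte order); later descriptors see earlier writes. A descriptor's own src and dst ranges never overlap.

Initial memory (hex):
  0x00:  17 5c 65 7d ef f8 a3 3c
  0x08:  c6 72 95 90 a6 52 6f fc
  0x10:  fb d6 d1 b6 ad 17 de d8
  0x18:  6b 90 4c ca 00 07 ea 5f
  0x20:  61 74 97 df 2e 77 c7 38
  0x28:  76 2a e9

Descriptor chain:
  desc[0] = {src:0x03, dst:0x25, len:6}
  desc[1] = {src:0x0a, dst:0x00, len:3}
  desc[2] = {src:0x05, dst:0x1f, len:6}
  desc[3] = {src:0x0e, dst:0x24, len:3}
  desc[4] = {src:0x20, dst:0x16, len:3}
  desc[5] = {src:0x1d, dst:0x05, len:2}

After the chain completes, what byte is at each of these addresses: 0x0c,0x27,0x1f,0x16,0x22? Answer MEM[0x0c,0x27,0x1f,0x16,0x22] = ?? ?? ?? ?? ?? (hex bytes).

MEM[0x0c,0x27,0x1f,0x16,0x22] = a6 f8 f8 a3 c6

#0 dst[0x25+6] := {0x7d,0xef,0xf8,0xa3,0x3c,0xc6}
#1 dst[0x00+3] := {0x95,0x90,0xa6}
#2 dst[0x1f+6] := {0xf8,0xa3,0x3c,0xc6,0x72,0x95}
#3 dst[0x24+3] := {0x6f,0xfc,0xfb}
#4 dst[0x16+3] := {0xa3,0x3c,0xc6}
#5 dst[0x05+2] := {0x07,0xea}
query mem[0x0c]=0xa6, mem[0x27]=0xf8, mem[0x1f]=0xf8, mem[0x16]=0xa3, mem[0x22]=0xc6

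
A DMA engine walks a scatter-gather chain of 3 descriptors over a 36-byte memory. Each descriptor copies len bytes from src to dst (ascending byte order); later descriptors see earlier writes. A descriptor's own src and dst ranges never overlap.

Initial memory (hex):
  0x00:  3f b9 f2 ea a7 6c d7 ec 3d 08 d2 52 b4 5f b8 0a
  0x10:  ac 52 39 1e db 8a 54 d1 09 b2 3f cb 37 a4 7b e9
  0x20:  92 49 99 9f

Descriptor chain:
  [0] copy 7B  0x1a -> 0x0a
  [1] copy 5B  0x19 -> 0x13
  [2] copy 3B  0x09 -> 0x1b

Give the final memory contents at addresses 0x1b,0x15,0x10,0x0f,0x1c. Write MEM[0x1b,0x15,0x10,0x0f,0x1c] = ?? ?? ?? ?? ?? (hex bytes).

MEM[0x1b,0x15,0x10,0x0f,0x1c] = 08 cb 92 e9 3f

D0: mem[0x0a..0x10] <- [3f cb 37 a4 7b e9 92]
D1: mem[0x13..0x17] <- [b2 3f cb 37 a4]
D2: mem[0x1b..0x1d] <- [08 3f cb]
query mem[0x1b]=0x08, mem[0x15]=0xcb, mem[0x10]=0x92, mem[0x0f]=0xe9, mem[0x1c]=0x3f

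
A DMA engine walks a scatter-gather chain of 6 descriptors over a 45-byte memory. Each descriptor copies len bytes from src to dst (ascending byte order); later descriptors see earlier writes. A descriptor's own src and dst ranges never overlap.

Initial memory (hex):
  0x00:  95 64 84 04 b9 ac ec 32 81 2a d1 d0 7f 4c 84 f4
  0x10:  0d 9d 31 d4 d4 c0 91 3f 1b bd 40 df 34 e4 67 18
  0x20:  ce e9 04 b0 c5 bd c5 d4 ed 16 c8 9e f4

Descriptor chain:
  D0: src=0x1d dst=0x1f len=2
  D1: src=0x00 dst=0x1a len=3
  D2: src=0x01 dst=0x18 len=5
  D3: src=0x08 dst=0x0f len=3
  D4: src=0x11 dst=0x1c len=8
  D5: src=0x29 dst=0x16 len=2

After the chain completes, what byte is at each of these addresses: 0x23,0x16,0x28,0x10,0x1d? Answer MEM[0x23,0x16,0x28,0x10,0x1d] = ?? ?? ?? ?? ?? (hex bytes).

  after D0: wrote 2B at 0x1f = e467
  after D1: wrote 3B at 0x1a = 956484
  after D2: wrote 5B at 0x18 = 648404b9ac
  after D3: wrote 3B at 0x0f = 812ad1
  after D4: wrote 8B at 0x1c = d131d4d4c0913f64
  after D5: wrote 2B at 0x16 = 16c8
query mem[0x23]=0x64, mem[0x16]=0x16, mem[0x28]=0xed, mem[0x10]=0x2a, mem[0x1d]=0x31

MEM[0x23,0x16,0x28,0x10,0x1d] = 64 16 ed 2a 31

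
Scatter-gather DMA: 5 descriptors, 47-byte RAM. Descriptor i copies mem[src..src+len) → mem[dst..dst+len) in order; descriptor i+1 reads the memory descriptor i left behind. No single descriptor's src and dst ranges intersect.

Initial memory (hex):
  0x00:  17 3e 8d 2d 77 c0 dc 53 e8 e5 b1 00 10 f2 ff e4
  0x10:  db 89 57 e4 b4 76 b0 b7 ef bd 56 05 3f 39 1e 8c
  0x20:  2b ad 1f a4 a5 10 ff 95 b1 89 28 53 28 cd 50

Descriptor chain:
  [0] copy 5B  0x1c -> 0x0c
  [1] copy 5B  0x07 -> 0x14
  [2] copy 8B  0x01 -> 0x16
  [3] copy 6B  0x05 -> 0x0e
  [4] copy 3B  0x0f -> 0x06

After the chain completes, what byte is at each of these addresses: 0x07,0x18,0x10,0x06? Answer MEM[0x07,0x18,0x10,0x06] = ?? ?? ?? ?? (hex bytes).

MEM[0x07,0x18,0x10,0x06] = 53 2d 53 dc

#0 dst[0x0c+5] := {0x3f,0x39,0x1e,0x8c,0x2b}
#1 dst[0x14+5] := {0x53,0xe8,0xe5,0xb1,0x00}
#2 dst[0x16+8] := {0x3e,0x8d,0x2d,0x77,0xc0,0xdc,0x53,0xe8}
#3 dst[0x0e+6] := {0xc0,0xdc,0x53,0xe8,0xe5,0xb1}
#4 dst[0x06+3] := {0xdc,0x53,0xe8}
query mem[0x07]=0x53, mem[0x18]=0x2d, mem[0x10]=0x53, mem[0x06]=0xdc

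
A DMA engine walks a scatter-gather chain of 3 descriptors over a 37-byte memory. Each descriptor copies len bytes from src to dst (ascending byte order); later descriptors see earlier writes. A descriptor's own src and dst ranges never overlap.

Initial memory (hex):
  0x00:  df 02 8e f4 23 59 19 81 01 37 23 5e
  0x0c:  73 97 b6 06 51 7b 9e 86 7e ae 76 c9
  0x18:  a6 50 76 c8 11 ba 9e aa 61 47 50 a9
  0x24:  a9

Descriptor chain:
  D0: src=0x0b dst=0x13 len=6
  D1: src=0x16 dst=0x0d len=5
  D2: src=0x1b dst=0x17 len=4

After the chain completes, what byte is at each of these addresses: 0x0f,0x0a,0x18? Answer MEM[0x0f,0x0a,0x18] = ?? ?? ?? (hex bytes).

[0] 0x0b->0x13 len=6 : 5e 73 97 b6 06 51
[1] 0x16->0x0d len=5 : b6 06 51 50 76
[2] 0x1b->0x17 len=4 : c8 11 ba 9e
query mem[0x0f]=0x51, mem[0x0a]=0x23, mem[0x18]=0x11

MEM[0x0f,0x0a,0x18] = 51 23 11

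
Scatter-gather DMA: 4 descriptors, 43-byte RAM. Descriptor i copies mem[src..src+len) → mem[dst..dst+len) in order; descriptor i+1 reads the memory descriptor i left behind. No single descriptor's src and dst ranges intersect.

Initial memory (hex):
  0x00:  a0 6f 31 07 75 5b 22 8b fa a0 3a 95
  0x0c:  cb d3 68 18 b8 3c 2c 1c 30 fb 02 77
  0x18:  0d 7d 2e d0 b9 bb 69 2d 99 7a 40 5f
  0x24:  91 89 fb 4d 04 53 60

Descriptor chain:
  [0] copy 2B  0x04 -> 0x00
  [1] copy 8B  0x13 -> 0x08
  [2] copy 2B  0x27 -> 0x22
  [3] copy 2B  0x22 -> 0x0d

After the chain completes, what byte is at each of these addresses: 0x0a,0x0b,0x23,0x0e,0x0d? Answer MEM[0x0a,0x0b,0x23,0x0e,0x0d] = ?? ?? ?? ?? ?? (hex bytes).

D0: mem[0x00..0x01] <- [75 5b]
D1: mem[0x08..0x0f] <- [1c 30 fb 02 77 0d 7d 2e]
D2: mem[0x22..0x23] <- [4d 04]
D3: mem[0x0d..0x0e] <- [4d 04]
query mem[0x0a]=0xfb, mem[0x0b]=0x02, mem[0x23]=0x04, mem[0x0e]=0x04, mem[0x0d]=0x4d

MEM[0x0a,0x0b,0x23,0x0e,0x0d] = fb 02 04 04 4d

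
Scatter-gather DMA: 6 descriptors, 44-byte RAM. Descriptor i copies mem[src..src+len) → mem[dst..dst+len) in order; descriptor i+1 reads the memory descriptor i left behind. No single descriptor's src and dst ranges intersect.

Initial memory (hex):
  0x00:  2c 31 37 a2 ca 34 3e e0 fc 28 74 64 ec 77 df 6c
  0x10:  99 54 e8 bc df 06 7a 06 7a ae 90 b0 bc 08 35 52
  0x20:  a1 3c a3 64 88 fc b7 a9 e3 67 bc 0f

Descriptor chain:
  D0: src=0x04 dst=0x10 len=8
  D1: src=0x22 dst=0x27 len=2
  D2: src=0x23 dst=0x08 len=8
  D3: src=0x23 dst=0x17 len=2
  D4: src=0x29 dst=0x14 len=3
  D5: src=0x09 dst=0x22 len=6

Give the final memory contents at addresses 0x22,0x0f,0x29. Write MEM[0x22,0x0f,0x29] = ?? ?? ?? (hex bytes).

#0 dst[0x10+8] := {0xca,0x34,0x3e,0xe0,0xfc,0x28,0x74,0x64}
#1 dst[0x27+2] := {0xa3,0x64}
#2 dst[0x08+8] := {0x64,0x88,0xfc,0xb7,0xa3,0x64,0x67,0xbc}
#3 dst[0x17+2] := {0x64,0x88}
#4 dst[0x14+3] := {0x67,0xbc,0x0f}
#5 dst[0x22+6] := {0x88,0xfc,0xb7,0xa3,0x64,0x67}
query mem[0x22]=0x88, mem[0x0f]=0xbc, mem[0x29]=0x67

MEM[0x22,0x0f,0x29] = 88 bc 67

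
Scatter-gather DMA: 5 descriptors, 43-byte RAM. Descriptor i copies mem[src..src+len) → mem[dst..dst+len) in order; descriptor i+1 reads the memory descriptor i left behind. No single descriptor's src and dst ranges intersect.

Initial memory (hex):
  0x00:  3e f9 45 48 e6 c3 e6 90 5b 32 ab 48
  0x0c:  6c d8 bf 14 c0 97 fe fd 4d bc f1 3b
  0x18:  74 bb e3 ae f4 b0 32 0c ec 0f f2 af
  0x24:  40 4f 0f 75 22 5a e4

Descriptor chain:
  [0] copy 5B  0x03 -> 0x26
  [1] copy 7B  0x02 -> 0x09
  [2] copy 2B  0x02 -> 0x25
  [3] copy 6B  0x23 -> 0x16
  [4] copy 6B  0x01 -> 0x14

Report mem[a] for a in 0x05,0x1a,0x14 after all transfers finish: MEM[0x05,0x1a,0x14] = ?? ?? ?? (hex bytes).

D0: mem[0x26..0x2a] <- [48 e6 c3 e6 90]
D1: mem[0x09..0x0f] <- [45 48 e6 c3 e6 90 5b]
D2: mem[0x25..0x26] <- [45 48]
D3: mem[0x16..0x1b] <- [af 40 45 48 e6 c3]
D4: mem[0x14..0x19] <- [f9 45 48 e6 c3 e6]
query mem[0x05]=0xc3, mem[0x1a]=0xe6, mem[0x14]=0xf9

MEM[0x05,0x1a,0x14] = c3 e6 f9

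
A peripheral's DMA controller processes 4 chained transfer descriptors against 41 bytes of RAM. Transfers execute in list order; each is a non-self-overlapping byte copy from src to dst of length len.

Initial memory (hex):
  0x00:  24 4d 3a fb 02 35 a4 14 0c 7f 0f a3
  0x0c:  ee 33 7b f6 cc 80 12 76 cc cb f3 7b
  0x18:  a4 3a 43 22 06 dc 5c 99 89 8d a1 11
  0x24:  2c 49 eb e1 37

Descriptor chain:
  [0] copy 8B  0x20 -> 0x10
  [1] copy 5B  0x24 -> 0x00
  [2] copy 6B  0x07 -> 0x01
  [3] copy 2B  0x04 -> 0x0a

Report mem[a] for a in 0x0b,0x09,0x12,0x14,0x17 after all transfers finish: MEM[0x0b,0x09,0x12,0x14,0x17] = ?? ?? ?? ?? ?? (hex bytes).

MEM[0x0b,0x09,0x12,0x14,0x17] = a3 7f a1 2c e1

[0] 0x20->0x10 len=8 : 89 8d a1 11 2c 49 eb e1
[1] 0x24->0x00 len=5 : 2c 49 eb e1 37
[2] 0x07->0x01 len=6 : 14 0c 7f 0f a3 ee
[3] 0x04->0x0a len=2 : 0f a3
query mem[0x0b]=0xa3, mem[0x09]=0x7f, mem[0x12]=0xa1, mem[0x14]=0x2c, mem[0x17]=0xe1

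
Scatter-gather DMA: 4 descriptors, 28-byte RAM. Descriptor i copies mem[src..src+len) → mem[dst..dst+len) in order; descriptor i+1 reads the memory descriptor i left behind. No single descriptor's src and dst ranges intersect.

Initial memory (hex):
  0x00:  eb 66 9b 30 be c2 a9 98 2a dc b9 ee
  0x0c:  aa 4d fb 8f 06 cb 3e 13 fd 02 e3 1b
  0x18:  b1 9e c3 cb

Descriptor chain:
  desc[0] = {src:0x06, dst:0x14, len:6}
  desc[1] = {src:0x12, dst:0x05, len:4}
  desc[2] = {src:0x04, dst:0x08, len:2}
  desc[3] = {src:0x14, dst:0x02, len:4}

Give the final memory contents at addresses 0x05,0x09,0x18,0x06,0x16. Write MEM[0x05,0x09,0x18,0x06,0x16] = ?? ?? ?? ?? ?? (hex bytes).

[0] 0x06->0x14 len=6 : a9 98 2a dc b9 ee
[1] 0x12->0x05 len=4 : 3e 13 a9 98
[2] 0x04->0x08 len=2 : be 3e
[3] 0x14->0x02 len=4 : a9 98 2a dc
query mem[0x05]=0xdc, mem[0x09]=0x3e, mem[0x18]=0xb9, mem[0x06]=0x13, mem[0x16]=0x2a

MEM[0x05,0x09,0x18,0x06,0x16] = dc 3e b9 13 2a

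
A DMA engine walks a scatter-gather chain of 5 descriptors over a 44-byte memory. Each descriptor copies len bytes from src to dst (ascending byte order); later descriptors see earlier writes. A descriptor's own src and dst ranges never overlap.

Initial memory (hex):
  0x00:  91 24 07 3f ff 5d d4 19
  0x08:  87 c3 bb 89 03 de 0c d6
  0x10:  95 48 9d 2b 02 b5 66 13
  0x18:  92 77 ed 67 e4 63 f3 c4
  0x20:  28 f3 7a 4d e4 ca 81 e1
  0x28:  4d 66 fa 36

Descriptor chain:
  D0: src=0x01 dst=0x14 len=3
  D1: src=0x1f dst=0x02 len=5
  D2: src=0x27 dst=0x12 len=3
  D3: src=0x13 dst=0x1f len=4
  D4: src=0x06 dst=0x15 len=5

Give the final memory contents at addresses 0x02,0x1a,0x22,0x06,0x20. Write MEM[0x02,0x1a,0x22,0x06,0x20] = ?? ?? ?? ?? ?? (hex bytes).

[0] 0x01->0x14 len=3 : 24 07 3f
[1] 0x1f->0x02 len=5 : c4 28 f3 7a 4d
[2] 0x27->0x12 len=3 : e1 4d 66
[3] 0x13->0x1f len=4 : 4d 66 07 3f
[4] 0x06->0x15 len=5 : 4d 19 87 c3 bb
query mem[0x02]=0xc4, mem[0x1a]=0xed, mem[0x22]=0x3f, mem[0x06]=0x4d, mem[0x20]=0x66

MEM[0x02,0x1a,0x22,0x06,0x20] = c4 ed 3f 4d 66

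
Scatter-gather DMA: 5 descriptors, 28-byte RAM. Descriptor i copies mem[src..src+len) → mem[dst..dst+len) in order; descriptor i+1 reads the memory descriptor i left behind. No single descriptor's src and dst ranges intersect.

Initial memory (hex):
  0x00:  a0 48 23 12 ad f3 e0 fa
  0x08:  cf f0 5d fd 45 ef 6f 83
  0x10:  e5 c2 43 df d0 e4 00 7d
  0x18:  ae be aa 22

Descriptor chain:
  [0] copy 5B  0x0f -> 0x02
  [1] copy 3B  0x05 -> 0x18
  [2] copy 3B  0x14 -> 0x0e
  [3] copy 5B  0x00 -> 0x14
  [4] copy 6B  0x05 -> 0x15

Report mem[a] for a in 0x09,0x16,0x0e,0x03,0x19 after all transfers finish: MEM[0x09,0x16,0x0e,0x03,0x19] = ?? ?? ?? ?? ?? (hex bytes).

#0 dst[0x02+5] := {0x83,0xe5,0xc2,0x43,0xdf}
#1 dst[0x18+3] := {0x43,0xdf,0xfa}
#2 dst[0x0e+3] := {0xd0,0xe4,0x00}
#3 dst[0x14+5] := {0xa0,0x48,0x83,0xe5,0xc2}
#4 dst[0x15+6] := {0x43,0xdf,0xfa,0xcf,0xf0,0x5d}
query mem[0x09]=0xf0, mem[0x16]=0xdf, mem[0x0e]=0xd0, mem[0x03]=0xe5, mem[0x19]=0xf0

MEM[0x09,0x16,0x0e,0x03,0x19] = f0 df d0 e5 f0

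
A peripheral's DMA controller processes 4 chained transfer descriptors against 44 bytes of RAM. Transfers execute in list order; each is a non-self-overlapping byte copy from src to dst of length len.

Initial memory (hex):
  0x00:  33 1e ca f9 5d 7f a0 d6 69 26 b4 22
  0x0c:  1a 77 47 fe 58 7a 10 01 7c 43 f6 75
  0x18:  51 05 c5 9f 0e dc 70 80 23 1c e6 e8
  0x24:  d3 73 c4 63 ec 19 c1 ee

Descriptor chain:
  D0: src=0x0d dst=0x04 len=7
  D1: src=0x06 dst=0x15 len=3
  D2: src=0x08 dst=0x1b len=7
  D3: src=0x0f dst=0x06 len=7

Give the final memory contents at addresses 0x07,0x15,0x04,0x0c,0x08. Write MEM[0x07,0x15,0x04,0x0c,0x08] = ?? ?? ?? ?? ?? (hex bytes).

#0 dst[0x04+7] := {0x77,0x47,0xfe,0x58,0x7a,0x10,0x01}
#1 dst[0x15+3] := {0xfe,0x58,0x7a}
#2 dst[0x1b+7] := {0x7a,0x10,0x01,0x22,0x1a,0x77,0x47}
#3 dst[0x06+7] := {0xfe,0x58,0x7a,0x10,0x01,0x7c,0xfe}
query mem[0x07]=0x58, mem[0x15]=0xfe, mem[0x04]=0x77, mem[0x0c]=0xfe, mem[0x08]=0x7a

MEM[0x07,0x15,0x04,0x0c,0x08] = 58 fe 77 fe 7a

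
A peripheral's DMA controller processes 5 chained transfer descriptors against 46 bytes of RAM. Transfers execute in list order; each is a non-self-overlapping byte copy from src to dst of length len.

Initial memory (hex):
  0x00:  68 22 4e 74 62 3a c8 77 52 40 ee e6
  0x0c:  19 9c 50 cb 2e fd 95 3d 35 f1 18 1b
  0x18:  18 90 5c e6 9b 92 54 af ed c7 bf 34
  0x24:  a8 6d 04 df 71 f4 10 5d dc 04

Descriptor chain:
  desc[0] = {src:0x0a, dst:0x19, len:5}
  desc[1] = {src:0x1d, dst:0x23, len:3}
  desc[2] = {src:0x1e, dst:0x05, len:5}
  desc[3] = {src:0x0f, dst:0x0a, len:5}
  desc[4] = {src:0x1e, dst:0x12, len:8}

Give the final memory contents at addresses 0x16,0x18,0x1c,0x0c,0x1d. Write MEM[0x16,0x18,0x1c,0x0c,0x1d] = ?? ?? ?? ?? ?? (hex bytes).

#0 dst[0x19+5] := {0xee,0xe6,0x19,0x9c,0x50}
#1 dst[0x23+3] := {0x50,0x54,0xaf}
#2 dst[0x05+5] := {0x54,0xaf,0xed,0xc7,0xbf}
#3 dst[0x0a+5] := {0xcb,0x2e,0xfd,0x95,0x3d}
#4 dst[0x12+8] := {0x54,0xaf,0xed,0xc7,0xbf,0x50,0x54,0xaf}
query mem[0x16]=0xbf, mem[0x18]=0x54, mem[0x1c]=0x9c, mem[0x0c]=0xfd, mem[0x1d]=0x50

MEM[0x16,0x18,0x1c,0x0c,0x1d] = bf 54 9c fd 50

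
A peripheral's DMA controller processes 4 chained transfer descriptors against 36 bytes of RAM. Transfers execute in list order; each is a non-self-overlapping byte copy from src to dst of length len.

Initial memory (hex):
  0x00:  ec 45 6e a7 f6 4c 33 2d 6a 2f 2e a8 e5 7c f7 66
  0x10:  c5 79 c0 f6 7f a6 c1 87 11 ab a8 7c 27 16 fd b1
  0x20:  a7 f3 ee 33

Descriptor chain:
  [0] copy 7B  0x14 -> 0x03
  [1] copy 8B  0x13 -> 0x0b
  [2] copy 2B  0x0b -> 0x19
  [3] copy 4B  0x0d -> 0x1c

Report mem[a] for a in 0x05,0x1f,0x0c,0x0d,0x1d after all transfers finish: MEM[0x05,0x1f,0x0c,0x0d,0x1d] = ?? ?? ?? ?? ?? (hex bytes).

MEM[0x05,0x1f,0x0c,0x0d,0x1d] = c1 11 7f a6 c1

#0 dst[0x03+7] := {0x7f,0xa6,0xc1,0x87,0x11,0xab,0xa8}
#1 dst[0x0b+8] := {0xf6,0x7f,0xa6,0xc1,0x87,0x11,0xab,0xa8}
#2 dst[0x19+2] := {0xf6,0x7f}
#3 dst[0x1c+4] := {0xa6,0xc1,0x87,0x11}
query mem[0x05]=0xc1, mem[0x1f]=0x11, mem[0x0c]=0x7f, mem[0x0d]=0xa6, mem[0x1d]=0xc1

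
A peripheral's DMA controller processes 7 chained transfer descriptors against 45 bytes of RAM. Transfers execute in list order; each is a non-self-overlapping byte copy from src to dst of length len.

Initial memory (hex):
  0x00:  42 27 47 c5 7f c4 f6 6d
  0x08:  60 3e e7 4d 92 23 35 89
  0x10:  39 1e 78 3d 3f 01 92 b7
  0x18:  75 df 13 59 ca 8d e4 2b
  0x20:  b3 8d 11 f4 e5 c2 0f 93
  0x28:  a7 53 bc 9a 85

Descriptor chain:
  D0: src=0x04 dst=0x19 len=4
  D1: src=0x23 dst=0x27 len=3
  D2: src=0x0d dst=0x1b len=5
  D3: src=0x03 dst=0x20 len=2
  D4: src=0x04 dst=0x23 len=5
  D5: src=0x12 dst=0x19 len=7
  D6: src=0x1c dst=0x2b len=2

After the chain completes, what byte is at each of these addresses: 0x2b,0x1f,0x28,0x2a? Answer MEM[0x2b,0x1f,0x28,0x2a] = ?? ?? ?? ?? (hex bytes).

D0: mem[0x19..0x1c] <- [7f c4 f6 6d]
D1: mem[0x27..0x29] <- [f4 e5 c2]
D2: mem[0x1b..0x1f] <- [23 35 89 39 1e]
D3: mem[0x20..0x21] <- [c5 7f]
D4: mem[0x23..0x27] <- [7f c4 f6 6d 60]
D5: mem[0x19..0x1f] <- [78 3d 3f 01 92 b7 75]
D6: mem[0x2b..0x2c] <- [01 92]
query mem[0x2b]=0x01, mem[0x1f]=0x75, mem[0x28]=0xe5, mem[0x2a]=0xbc

MEM[0x2b,0x1f,0x28,0x2a] = 01 75 e5 bc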